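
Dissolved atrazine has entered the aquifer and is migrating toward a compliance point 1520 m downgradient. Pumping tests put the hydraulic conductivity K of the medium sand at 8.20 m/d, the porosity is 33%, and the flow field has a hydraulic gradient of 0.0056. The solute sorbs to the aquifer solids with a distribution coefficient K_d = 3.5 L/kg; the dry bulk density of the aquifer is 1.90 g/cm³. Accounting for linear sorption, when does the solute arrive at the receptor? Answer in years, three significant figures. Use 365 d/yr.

Darcy flux q = K·i = 8.20 × 0.0056 = 0.04592 m/d
v_s = q/n_e = 0.04592/0.33 = 0.1392 m/d
Retardation R = 1 + ρ_b·K_d/n = 1 + 1.90×3.5/0.33 = 21.15
Contaminant velocity v_c = v/R = 0.1392/21.15 = 0.006579 m/d
t = L/v_c = 1520/0.006579 = 231000 d
   = 231000/365 = 633 yr

633 years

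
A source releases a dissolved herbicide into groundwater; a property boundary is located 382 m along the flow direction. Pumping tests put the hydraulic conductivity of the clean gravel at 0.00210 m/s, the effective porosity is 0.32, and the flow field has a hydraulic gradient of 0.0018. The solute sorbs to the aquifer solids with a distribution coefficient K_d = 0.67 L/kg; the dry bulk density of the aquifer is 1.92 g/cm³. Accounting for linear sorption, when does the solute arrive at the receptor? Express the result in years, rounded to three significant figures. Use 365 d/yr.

5.15 years

K = 0.00210 m/s × 86400 s/d = 181.4 m/d
q = Ki = 181.4 × 0.0018 = 0.3266 m/d
Average linear velocity = 0.3266 / 0.32 = 1.021 m/d
Retardation R = 1 + ρ_b·K_d/n = 1 + 1.92×0.67/0.32 = 5.020
Contaminant velocity v_c = v/R = 1.021/5.020 = 0.2033 m/d
t = L/v_c = 382/0.2033 = 1879 d
   = 1879/365 = 5.15 yr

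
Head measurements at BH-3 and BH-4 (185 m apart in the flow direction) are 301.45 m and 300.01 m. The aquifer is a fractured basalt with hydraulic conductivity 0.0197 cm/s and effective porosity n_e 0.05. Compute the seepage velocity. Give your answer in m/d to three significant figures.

Hydraulic gradient i = (301.45 − 300.01) / 185 = 1.44 / 185 = 0.007784
K = 0.0197 cm/s × 864 = 17.02 m/d
q = Ki = 17.02 × 0.007784 = 0.1325 m/d
Average linear velocity = 0.1325 / 0.05 = 2.650 m/d

2.65 m/d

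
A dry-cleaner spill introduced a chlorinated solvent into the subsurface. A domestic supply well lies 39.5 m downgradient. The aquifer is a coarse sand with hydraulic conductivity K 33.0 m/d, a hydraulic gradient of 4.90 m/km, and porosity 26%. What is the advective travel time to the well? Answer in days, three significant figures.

Specific discharge q = 33.0 × 0.0049 = 0.1617 m/d
v = Ki/n = 33.0·0.0049/0.26 = 0.6219 m/d
t = L / v = 39.5 / 0.6219 = 63.51 d

63.5 days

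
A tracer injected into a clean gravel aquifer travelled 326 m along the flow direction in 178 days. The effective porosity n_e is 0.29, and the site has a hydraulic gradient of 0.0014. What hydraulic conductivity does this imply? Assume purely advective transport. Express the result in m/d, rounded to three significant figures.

379 m/d

v = L / t = 326 / 178 = 1.831 m/d
K = v · n / i = 1.831 × 0.29 / 0.0014 = 379 m/d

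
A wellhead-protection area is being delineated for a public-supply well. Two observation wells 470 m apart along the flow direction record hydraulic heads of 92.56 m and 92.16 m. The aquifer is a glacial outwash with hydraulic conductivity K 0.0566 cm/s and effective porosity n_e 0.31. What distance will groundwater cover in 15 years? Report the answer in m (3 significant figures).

Hydraulic gradient i = (92.56 − 92.16) / 470 = 0.40 / 470 = 8.511e-4
K = 0.0566 cm/s × 864 = 48.90 m/d
Darcy flux q = K·i = 48.90 × 8.511e-4 = 0.04162 m/d
v = Ki/n = 48.90·8.511e-4/0.31 = 0.1343 m/d
T = 15 yr × 365 = 5475 d
L = v × T = 0.1343 × 5475 = 735.0 m

735 m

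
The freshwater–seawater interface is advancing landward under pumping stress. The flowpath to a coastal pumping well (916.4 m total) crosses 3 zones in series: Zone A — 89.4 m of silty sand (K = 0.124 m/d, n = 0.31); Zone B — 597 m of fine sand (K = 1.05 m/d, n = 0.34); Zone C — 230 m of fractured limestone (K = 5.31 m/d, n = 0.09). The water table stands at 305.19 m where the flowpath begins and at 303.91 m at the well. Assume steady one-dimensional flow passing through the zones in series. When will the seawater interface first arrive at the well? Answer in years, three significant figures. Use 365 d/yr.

Total head drop ΔH = 305.19 − 303.91 = 1.28 m
Steady 1-D flow in series ⇒ the Darcy flux q is identical in every zone and the zone head losses add (resistances L/K in series).
Σ(L/K) = 89.4/0.124 + 597/1.05 + 230/5.31 = 721.0 + 568.6 + 43.31 = 1333 d
q = ΔH / Σ(L/K) = 1.28 / 1333 = 9.603e-4 m/d (same in every zone)
Zone A: v = q/n = 9.603e-4/0.31 = 0.003098 m/d → t_A = 89.4/0.003098 = 28860 d
Zone B: v = q/n = 9.603e-4/0.34 = 0.002825 m/d → t_B = 597/0.002825 = 211400 d
Zone C: v = q/n = 9.603e-4/0.09 = 0.01067 m/d → t_C = 230/0.01067 = 21550 d
Total t = 28860 + 211400 + 21550 = 261800 d
   = 261800 / 365 = 717 yr

717 years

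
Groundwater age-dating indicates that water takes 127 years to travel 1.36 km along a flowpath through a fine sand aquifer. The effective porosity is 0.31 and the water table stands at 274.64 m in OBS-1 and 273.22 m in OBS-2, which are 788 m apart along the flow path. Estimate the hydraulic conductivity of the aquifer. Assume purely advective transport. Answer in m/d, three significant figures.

Hydraulic gradient i = (274.64 − 273.22) / 788 = 1.42 / 788 = 0.001802
t = 127 years = 46360 d
L = 1.36 km = 1360 m
v = L / t = 1360 / 46360 = 0.02934 m/d
K = v · n / i = 0.02934 × 0.31 / 0.001802 = 5.05 m/d

5.05 m/d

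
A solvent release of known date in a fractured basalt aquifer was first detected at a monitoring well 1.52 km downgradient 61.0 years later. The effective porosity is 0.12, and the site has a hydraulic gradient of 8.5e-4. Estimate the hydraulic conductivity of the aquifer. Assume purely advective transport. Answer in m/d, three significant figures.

t = 61.0 years = 22270 d
L = 1.52 km = 1520 m
v = L / t = 1520 / 22270 = 0.06827 m/d
K = v · n / i = 0.06827 × 0.12 / 8.5e-4 = 9.64 m/d

9.64 m/d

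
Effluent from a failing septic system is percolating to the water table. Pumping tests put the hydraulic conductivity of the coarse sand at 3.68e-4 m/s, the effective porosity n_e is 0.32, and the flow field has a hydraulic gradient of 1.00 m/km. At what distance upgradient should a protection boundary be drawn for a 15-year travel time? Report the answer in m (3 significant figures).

K = 3.68e-4 m/s × 86400 s/d = 31.80 m/d
q = Ki = 31.80 × 0.0010 = 0.03180 m/d
Average linear velocity = 0.03180 / 0.32 = 0.09936 m/d
T = 15 yr × 365 = 5475 d
L = v × T = 0.09936 × 5475 = 544.0 m

544 m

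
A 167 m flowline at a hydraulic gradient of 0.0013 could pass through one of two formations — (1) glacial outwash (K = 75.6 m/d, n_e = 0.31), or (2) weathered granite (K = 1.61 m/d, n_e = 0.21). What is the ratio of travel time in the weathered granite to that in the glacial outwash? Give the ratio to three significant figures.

Unit 1 (glacial outwash): v = 75.6×0.0013/0.31 = 0.3170 m/d, t = 167/0.3170 = 526.8 d
Unit 2 (weathered granite): v = 1.61×0.0013/0.21 = 0.009967 m/d, t = 167/0.009967 = 16760 d
t(weathered granite) / t(glacial outwash) = 16760/526.8 = 31.8

31.8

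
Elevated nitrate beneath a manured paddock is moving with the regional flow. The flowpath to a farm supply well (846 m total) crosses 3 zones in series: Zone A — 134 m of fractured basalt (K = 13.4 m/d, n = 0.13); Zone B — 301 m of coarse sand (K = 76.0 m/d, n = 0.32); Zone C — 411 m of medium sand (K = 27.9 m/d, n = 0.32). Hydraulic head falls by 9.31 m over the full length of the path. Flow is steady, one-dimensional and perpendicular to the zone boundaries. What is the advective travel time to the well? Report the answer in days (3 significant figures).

Steady 1-D flow in series ⇒ the Darcy flux q is identical in every zone and the zone head losses add (resistances L/K in series).
Σ(L/K) = 134/13.4 + 301/76.0 + 411/27.9 = 10.00 + 3.961 + 14.73 = 28.69 d
q = ΔH / Σ(L/K) = 9.31 / 28.69 = 0.3245 m/d (same in every zone)
Zone A: v = q/n = 0.3245/0.13 = 2.496 m/d → t_A = 134/2.496 = 53.69 d
Zone B: v = q/n = 0.3245/0.32 = 1.014 m/d → t_B = 301/1.014 = 296.8 d
Zone C: v = q/n = 0.3245/0.32 = 1.014 m/d → t_C = 411/1.014 = 405.3 d
Total t = 53.69 + 296.8 + 405.3 = 755.8 d

756 days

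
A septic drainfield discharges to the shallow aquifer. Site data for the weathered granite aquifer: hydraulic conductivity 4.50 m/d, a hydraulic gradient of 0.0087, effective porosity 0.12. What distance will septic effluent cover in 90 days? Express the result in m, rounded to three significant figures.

29.4 m

Specific discharge q = 4.50 × 0.0087 = 0.03915 m/d
v_s = q/n_e = 0.03915/0.12 = 0.3263 m/d
L = v × T = 0.3263 × 90 = 29.36 m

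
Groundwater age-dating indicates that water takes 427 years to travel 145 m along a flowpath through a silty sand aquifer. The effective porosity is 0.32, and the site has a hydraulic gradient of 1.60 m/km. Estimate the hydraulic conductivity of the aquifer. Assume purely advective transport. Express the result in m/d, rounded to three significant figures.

t = 427 years = 155900 d
v = L / t = 145 / 155900 = 9.304e-4 m/d
K = v · n / i = 9.304e-4 × 0.32 / 0.0016 = 0.186 m/d

0.186 m/d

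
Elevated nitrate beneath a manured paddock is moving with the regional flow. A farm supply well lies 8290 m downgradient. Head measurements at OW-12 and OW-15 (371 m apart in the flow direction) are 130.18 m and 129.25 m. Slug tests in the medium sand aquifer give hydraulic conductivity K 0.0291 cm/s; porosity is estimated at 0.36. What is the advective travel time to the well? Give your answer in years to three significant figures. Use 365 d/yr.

130 years

Hydraulic gradient i = (130.18 − 129.25) / 371 = 0.93 / 371 = 0.002507
K = 0.0291 cm/s × 864 = 25.14 m/d
q = Ki = 25.14 × 0.002507 = 0.06303 m/d
Average linear velocity = 0.06303 / 0.36 = 0.1751 m/d
t = L / v = 8290 / 0.1751 = 47350 d
   = 47350 / 365 = 130 yr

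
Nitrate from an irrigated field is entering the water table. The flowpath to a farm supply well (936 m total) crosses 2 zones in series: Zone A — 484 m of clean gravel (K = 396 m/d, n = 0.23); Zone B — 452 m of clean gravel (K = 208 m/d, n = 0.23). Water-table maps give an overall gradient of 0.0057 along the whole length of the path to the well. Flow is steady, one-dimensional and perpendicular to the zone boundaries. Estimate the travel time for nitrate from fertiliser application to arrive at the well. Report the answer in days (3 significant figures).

137 days

Continuity: the same q passes through each zone, so ΔH = q·Σ(L_j/K_j) — the zones act as resistances in series.
Σ(L/K) = 484/396 + 452/208 = 1.222 + 2.173 = 3.395 d
K_eq = L_total / Σ(L/K) = 936 / 3.395 = 275.7 m/d
q = K_eq · i = 275.7 × 0.0057 = 1.571 m/d (same in every zone)
Zone A: v = q/n = 1.571/0.23 = 6.832 m/d → t_A = 484/6.832 = 70.84 d
Zone B: v = q/n = 1.571/0.23 = 6.832 m/d → t_B = 452/6.832 = 66.16 d
Total t = 70.84 + 66.16 = 137.0 d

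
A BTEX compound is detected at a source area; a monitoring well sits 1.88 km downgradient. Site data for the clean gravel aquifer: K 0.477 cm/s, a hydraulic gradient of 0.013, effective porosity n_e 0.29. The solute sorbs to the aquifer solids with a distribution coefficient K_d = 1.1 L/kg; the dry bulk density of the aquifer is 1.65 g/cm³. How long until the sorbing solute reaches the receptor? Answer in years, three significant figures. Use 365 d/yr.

K = 0.477 cm/s × 864 = 412.1 m/d
Specific discharge q = 412.1 × 0.013 = 5.358 m/d
v = Ki/n = 412.1·0.013/0.29 = 18.47 m/d
Retardation R = 1 + ρ_b·K_d/n = 1 + 1.65×1.1/0.29 = 7.259
Contaminant velocity v_c = v/R = 18.47/7.259 = 2.545 m/d
L = 1.88 km = 1880 m
t = L/v_c = 1880/2.545 = 738.6 d
   = 738.6/365 = 2.02 yr

2.02 years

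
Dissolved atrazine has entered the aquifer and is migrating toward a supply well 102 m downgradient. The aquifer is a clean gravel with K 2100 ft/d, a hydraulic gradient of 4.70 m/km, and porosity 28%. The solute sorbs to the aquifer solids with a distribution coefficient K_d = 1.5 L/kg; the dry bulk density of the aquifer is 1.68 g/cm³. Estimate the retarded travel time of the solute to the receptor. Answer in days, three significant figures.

K = 2100 ft/d × 0.3048 = 640.1 m/d
Specific discharge q = 640.1 × 0.0047 = 3.008 m/d
v_s = q/n_e = 3.008/0.28 = 10.74 m/d
Retardation R = 1 + ρ_b·K_d/n = 1 + 1.68×1.5/0.28 = 10.00
Contaminant velocity v_c = v/R = 10.74/10.00 = 1.074 m/d
t = L/v_c = 102/1.074 = 94.93 d

94.9 days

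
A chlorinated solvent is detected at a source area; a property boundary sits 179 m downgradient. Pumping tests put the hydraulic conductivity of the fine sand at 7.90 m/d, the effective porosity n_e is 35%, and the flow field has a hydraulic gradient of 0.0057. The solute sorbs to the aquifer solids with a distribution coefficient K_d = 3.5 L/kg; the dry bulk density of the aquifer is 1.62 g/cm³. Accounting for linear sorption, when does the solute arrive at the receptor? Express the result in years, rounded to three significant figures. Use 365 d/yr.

Specific discharge q = 7.90 × 0.0057 = 0.04503 m/d
Seepage velocity v = q / n = 0.04503 / 0.35 = 0.1287 m/d
Retardation R = 1 + ρ_b·K_d/n = 1 + 1.62×3.5/0.35 = 17.20
Contaminant velocity v_c = v/R = 0.1287/17.20 = 0.007480 m/d
t = L/v_c = 179/0.007480 = 23930 d
   = 23930/365 = 65.6 yr

65.6 years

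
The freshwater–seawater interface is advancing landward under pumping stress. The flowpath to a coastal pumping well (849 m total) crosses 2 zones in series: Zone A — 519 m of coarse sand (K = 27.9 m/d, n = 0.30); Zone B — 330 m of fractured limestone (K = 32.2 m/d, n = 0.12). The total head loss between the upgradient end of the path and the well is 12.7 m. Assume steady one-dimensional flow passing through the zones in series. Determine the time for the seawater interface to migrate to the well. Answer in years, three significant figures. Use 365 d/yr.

Continuity: the same q passes through each zone, so ΔH = q·Σ(L_j/K_j) — the zones act as resistances in series.
Σ(L/K) = 519/27.9 + 330/32.2 = 18.60 + 10.25 = 28.85 d
q = ΔH / Σ(L/K) = 12.7 / 28.85 = 0.4402 m/d (same in every zone)
Zone A: v = q/n = 0.4402/0.30 = 1.467 m/d → t_A = 519/1.467 = 353.7 d
Zone B: v = q/n = 0.4402/0.12 = 3.668 m/d → t_B = 330/3.668 = 89.96 d
Total t = 353.7 + 89.96 = 443.7 d
   = 443.7 / 365 = 1.22 yr

1.22 years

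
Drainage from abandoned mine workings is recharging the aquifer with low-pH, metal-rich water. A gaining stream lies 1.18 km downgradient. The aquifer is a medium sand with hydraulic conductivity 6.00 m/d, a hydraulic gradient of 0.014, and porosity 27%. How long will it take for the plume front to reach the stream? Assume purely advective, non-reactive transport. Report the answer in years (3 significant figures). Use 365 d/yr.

10.4 years

Specific discharge q = 6.00 × 0.014 = 0.08400 m/d
v_s = q/n_e = 0.08400/0.27 = 0.3111 m/d
L = 1.18 km = 1180 m
t = L / v = 1180 / 0.3111 = 3793 d
   = 3793 / 365 = 10.4 yr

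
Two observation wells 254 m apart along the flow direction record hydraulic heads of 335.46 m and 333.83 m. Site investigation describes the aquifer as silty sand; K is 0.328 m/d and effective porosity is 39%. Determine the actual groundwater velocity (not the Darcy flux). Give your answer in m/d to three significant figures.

Hydraulic gradient i = (335.46 − 333.83) / 254 = 1.63 / 254 = 0.006417
Specific discharge q = 0.328 × 0.006417 = 0.002105 m/d
v_s = q/n_e = 0.002105/0.39 = 0.005397 m/d

0.00540 m/d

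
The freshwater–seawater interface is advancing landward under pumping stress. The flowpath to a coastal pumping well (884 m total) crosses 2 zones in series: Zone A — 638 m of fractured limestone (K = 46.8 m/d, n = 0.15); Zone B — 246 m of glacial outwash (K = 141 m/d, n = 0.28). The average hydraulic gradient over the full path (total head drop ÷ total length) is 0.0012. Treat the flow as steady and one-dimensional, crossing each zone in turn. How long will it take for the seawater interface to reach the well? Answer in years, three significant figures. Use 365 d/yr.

For zones in series the flux q is common to all zones; the equivalent conductivity is the harmonic (thickness-weighted) mean, K_eq = L_total / Σ(L_j/K_j).
Σ(L/K) = 638/46.8 + 246/141 = 13.63 + 1.745 = 15.38 d
K_eq = L_total / Σ(L/K) = 884 / 15.38 = 57.49 m/d
q = K_eq · i = 57.49 × 0.0012 = 0.06899 m/d (same in every zone)
Zone A: v = q/n = 0.06899/0.15 = 0.4599 m/d → t_A = 638/0.4599 = 1387 d
Zone B: v = q/n = 0.06899/0.28 = 0.2464 m/d → t_B = 246/0.2464 = 998.5 d
Total t = 1387 + 998.5 = 2386 d
   = 2386 / 365 = 6.54 yr

6.54 years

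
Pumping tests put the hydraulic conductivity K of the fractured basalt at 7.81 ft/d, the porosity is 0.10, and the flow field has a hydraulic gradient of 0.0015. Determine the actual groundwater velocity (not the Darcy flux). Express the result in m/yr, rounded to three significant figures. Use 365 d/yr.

K = 7.81 ft/d × 0.3048 = 2.380 m/d
q = Ki = 2.380 × 0.0015 = 0.003571 m/d
v = Ki/n = 2.380·0.0015/0.10 = 0.03571 m/d
   = 0.03571 × 365 = 13.0 m/yr

13.0 m/yr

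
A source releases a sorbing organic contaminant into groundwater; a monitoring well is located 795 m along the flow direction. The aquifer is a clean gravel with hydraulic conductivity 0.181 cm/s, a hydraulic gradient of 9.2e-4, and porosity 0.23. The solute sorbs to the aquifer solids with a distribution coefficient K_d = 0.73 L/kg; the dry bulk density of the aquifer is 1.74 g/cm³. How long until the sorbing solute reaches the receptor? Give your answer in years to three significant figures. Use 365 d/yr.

K = 0.181 cm/s × 864 = 156.4 m/d
q = Ki = 156.4 × 9.2e-4 = 0.1439 m/d
v_s = q/n_e = 0.1439/0.23 = 0.6255 m/d
Retardation R = 1 + ρ_b·K_d/n = 1 + 1.74×0.73/0.23 = 6.523
Contaminant velocity v_c = v/R = 0.6255/6.523 = 0.09590 m/d
t = L/v_c = 795/0.09590 = 8290 d
   = 8290/365 = 22.7 yr

22.7 years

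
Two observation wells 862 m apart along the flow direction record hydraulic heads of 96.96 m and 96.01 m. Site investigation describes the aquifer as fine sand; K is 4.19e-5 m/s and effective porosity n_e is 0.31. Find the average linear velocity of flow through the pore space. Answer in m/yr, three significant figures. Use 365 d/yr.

Hydraulic gradient i = (96.96 − 96.01) / 862 = 0.95 / 862 = 0.001102
K = 4.19e-5 m/s × 86400 s/d = 3.620 m/d
q = Ki = 3.620 × 0.001102 = 0.003990 m/d
Average linear velocity = 0.003990 / 0.31 = 0.01287 m/d
   = 0.01287 × 365 = 4.70 m/yr

4.70 m/yr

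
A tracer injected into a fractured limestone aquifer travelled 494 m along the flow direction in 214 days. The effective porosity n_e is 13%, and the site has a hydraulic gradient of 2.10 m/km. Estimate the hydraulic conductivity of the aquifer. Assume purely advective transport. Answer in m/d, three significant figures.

143 m/d

v = L / t = 494 / 214 = 2.308 m/d
K = v · n / i = 2.308 × 0.13 / 0.0021 = 143 m/d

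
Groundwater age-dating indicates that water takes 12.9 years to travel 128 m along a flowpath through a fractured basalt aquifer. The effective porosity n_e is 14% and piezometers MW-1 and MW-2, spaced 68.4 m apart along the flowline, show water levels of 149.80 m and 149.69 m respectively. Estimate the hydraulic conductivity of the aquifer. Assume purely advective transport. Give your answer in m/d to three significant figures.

Hydraulic gradient i = (149.80 − 149.69) / 68.4 = 0.11 / 68.4 = 0.001608
t = 12.9 years = 4709 d
v = L / t = 128 / 4709 = 0.02718 m/d
K = v · n / i = 0.02718 × 0.14 / 0.001608 = 2.37 m/d

2.37 m/d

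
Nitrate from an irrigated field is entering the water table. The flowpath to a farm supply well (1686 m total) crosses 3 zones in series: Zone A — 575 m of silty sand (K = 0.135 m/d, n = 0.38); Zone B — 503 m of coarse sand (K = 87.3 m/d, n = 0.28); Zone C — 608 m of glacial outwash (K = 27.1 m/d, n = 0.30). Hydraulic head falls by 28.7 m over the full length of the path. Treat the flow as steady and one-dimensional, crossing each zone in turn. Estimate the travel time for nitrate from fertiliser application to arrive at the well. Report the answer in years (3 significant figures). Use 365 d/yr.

Steady 1-D flow in series ⇒ the Darcy flux q is identical in every zone and the zone head losses add (resistances L/K in series).
Σ(L/K) = 575/0.135 + 503/87.3 + 608/27.1 = 4259 + 5.762 + 22.44 = 4287 d
q = ΔH / Σ(L/K) = 28.7 / 4287 = 0.006694 m/d (same in every zone)
Zone A: v = q/n = 0.006694/0.38 = 0.01762 m/d → t_A = 575/0.01762 = 32640 d
Zone B: v = q/n = 0.006694/0.28 = 0.02391 m/d → t_B = 503/0.02391 = 21040 d
Zone C: v = q/n = 0.006694/0.30 = 0.02231 m/d → t_C = 608/0.02231 = 27250 d
Total t = 32640 + 21040 + 27250 = 80930 d
   = 80930 / 365 = 222 yr

222 years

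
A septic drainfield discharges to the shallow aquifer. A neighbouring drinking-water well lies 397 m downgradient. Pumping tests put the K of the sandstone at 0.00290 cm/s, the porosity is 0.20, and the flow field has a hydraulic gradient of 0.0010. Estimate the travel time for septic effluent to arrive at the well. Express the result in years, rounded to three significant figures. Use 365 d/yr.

86.8 years

K = 0.00290 cm/s × 864 = 2.506 m/d
q = Ki = 2.506 × 0.0010 = 0.002506 m/d
v_s = q/n_e = 0.002506/0.20 = 0.01253 m/d
t = L / v = 397 / 0.01253 = 31690 d
   = 31690 / 365 = 86.8 yr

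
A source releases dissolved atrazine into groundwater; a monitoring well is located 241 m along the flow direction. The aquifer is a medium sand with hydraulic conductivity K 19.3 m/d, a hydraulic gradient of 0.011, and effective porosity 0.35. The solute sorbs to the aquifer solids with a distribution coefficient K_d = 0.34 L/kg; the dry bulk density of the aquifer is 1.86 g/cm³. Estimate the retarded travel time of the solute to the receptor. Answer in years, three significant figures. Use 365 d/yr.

Darcy flux q = K·i = 19.3 × 0.011 = 0.2123 m/d
Average linear velocity = 0.2123 / 0.35 = 0.6066 m/d
Retardation R = 1 + ρ_b·K_d/n = 1 + 1.86×0.34/0.35 = 2.807
Contaminant velocity v_c = v/R = 0.6066/2.807 = 0.2161 m/d
t = L/v_c = 241/0.2161 = 1115 d
   = 1115/365 = 3.06 yr

3.06 years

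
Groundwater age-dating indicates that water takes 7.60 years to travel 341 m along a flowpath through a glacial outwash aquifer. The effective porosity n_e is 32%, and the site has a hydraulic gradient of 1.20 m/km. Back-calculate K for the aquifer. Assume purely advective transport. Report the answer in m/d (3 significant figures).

t = 7.60 years = 2774 d
v = L / t = 341 / 2774 = 0.1229 m/d
K = v · n / i = 0.1229 × 0.32 / 0.0012 = 32.8 m/d

32.8 m/d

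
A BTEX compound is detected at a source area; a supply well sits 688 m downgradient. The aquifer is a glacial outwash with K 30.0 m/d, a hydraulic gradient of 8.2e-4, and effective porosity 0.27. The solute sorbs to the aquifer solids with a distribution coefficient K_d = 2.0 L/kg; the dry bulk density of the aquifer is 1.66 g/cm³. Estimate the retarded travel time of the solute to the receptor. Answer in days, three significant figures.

Specific discharge q = 30.0 × 8.2e-4 = 0.02460 m/d
Seepage velocity v = q / n = 0.02460 / 0.27 = 0.09111 m/d
Retardation R = 1 + ρ_b·K_d/n = 1 + 1.66×2.0/0.27 = 13.30
Contaminant velocity v_c = v/R = 0.09111/13.30 = 0.006852 m/d
t = L/v_c = 688/0.006852 = 100400 d

100000 days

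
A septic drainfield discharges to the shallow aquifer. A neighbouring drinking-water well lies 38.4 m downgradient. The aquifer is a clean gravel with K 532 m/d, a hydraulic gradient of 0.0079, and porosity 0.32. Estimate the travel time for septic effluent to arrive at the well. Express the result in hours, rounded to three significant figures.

Specific discharge q = 532 × 0.0079 = 4.203 m/d
v_s = q/n_e = 4.203/0.32 = 13.13 m/d
t = L / v = 38.4 / 13.13 = 2.924 d
   = 2.924 × 24 = 70.2 h

70.2 hours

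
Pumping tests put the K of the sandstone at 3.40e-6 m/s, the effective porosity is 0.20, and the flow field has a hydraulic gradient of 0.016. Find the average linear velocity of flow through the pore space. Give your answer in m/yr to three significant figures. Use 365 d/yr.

K = 3.40e-6 m/s × 86400 s/d = 0.2938 m/d
q = Ki = 0.2938 × 0.016 = 0.004700 m/d
v = Ki/n = 0.2938·0.016/0.20 = 0.02350 m/d
   = 0.02350 × 365 = 8.58 m/yr

8.58 m/yr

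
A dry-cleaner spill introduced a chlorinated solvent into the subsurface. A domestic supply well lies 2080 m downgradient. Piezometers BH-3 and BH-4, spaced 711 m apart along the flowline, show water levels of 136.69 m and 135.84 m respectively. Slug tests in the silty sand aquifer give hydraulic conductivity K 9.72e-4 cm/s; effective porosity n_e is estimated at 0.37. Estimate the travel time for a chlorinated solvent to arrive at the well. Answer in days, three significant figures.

Hydraulic gradient i = (136.69 − 135.84) / 711 = 0.85 / 711 = 0.001195
K = 9.72e-4 cm/s × 864 = 0.8398 m/d
q = Ki = 0.8398 × 0.001195 = 0.001004 m/d
v_s = q/n_e = 0.001004/0.37 = 0.002713 m/d
t = L / v = 2080 / 0.002713 = 766500 d

767000 days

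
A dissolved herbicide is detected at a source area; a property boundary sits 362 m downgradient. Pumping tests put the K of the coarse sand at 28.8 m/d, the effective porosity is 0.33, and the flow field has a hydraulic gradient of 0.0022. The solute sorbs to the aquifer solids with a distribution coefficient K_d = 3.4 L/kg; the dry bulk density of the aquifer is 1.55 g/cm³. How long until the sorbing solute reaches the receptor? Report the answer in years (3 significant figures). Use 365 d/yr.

87.7 years

Darcy flux q = K·i = 28.8 × 0.0022 = 0.06336 m/d
v_s = q/n_e = 0.06336/0.33 = 0.1920 m/d
Retardation R = 1 + ρ_b·K_d/n = 1 + 1.55×3.4/0.33 = 16.97
Contaminant velocity v_c = v/R = 0.1920/16.97 = 0.01131 m/d
t = L/v_c = 362/0.01131 = 31990 d
   = 31990/365 = 87.7 yr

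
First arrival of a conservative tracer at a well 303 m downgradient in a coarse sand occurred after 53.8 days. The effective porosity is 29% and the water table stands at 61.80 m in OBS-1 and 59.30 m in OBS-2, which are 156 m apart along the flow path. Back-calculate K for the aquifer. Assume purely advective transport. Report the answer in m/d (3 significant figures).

102 m/d

Hydraulic gradient i = (61.80 − 59.30) / 156 = 2.50 / 156 = 0.01603
v = L / t = 303 / 53.8 = 5.632 m/d
K = v · n / i = 5.632 × 0.29 / 0.01603 = 102 m/d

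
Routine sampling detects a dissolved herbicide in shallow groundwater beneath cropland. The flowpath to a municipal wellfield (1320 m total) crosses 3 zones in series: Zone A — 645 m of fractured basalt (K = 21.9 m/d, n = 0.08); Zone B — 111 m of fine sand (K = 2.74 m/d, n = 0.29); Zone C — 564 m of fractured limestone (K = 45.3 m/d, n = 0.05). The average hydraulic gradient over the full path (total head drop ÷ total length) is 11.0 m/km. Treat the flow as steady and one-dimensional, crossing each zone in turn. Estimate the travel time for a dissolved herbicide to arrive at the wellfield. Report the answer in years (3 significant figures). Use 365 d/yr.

1.74 years

For zones in series the flux q is common to all zones; the equivalent conductivity is the harmonic (thickness-weighted) mean, K_eq = L_total / Σ(L_j/K_j).
Σ(L/K) = 645/21.9 + 111/2.74 + 564/45.3 = 29.45 + 40.51 + 12.45 = 82.41 d
K_eq = L_total / Σ(L/K) = 1320 / 82.41 = 16.02 m/d
q = K_eq · i = 16.02 × 0.011 = 0.1762 m/d (same in every zone)
Zone A: v = q/n = 0.1762/0.08 = 2.202 m/d → t_A = 645/2.202 = 292.9 d
Zone B: v = q/n = 0.1762/0.29 = 0.6075 m/d → t_B = 111/0.6075 = 182.7 d
Zone C: v = q/n = 0.1762/0.05 = 3.524 m/d → t_C = 564/3.524 = 160.1 d
Total t = 292.9 + 182.7 + 160.1 = 635.6 d
   = 635.6 / 365 = 1.74 yr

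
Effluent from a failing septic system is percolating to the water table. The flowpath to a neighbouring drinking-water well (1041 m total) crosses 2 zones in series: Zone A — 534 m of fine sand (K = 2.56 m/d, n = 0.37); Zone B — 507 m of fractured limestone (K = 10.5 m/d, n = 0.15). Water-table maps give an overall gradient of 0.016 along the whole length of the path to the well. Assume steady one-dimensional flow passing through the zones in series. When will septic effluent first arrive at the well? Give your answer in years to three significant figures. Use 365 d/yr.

11.6 years

Continuity: the same q passes through each zone, so ΔH = q·Σ(L_j/K_j) — the zones act as resistances in series.
Σ(L/K) = 534/2.56 + 507/10.5 = 208.6 + 48.29 = 256.9 d
K_eq = L_total / Σ(L/K) = 1041 / 256.9 = 4.052 m/d
q = K_eq · i = 4.052 × 0.016 = 0.06484 m/d (same in every zone)
Zone A: v = q/n = 0.06484/0.37 = 0.1752 m/d → t_A = 534/0.1752 = 3047 d
Zone B: v = q/n = 0.06484/0.15 = 0.4323 m/d → t_B = 507/0.4323 = 1173 d
Total t = 3047 + 1173 = 4220 d
   = 4220 / 365 = 11.6 yr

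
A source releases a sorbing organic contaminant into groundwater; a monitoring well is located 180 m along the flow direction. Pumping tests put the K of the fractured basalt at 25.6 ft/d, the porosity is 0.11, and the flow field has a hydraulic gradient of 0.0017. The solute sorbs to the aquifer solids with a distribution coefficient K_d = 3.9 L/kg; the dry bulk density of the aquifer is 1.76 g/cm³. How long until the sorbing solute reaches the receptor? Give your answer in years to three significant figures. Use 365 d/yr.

K = 25.6 ft/d × 0.3048 = 7.803 m/d
Darcy flux q = K·i = 7.803 × 0.0017 = 0.01326 m/d
Average linear velocity = 0.01326 / 0.11 = 0.1206 m/d
Retardation R = 1 + ρ_b·K_d/n = 1 + 1.76×3.9/0.11 = 63.40
Contaminant velocity v_c = v/R = 0.1206/63.40 = 0.001902 m/d
t = L/v_c = 180/0.001902 = 94630 d
   = 94630/365 = 259 yr

259 years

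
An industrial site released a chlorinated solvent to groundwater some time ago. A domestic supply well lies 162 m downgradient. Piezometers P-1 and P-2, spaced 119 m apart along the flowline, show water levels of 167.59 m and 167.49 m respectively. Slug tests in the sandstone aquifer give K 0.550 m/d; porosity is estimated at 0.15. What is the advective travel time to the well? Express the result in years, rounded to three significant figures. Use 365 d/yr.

Hydraulic gradient i = (167.59 − 167.49) / 119 = 0.10 / 119 = 8.403e-4
Specific discharge q = 0.550 × 8.403e-4 = 4.622e-4 m/d
v = Ki/n = 0.550·8.403e-4/0.15 = 0.003081 m/d
t = L / v = 162 / 0.003081 = 52580 d
   = 52580 / 365 = 144 yr

144 years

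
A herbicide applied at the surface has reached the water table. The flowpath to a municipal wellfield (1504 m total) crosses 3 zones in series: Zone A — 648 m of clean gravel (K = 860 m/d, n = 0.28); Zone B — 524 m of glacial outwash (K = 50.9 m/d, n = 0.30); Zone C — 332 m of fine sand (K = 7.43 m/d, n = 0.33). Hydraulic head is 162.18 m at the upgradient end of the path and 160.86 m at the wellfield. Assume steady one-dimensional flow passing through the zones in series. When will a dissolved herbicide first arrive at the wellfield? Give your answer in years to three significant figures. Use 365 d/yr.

51.8 years

Total head drop ΔH = 162.18 − 160.86 = 1.32 m
Steady 1-D flow in series ⇒ the Darcy flux q is identical in every zone and the zone head losses add (resistances L/K in series).
Σ(L/K) = 648/860 + 524/50.9 + 332/7.43 = 0.7535 + 10.29 + 44.68 = 55.73 d
q = ΔH / Σ(L/K) = 1.32 / 55.73 = 0.02368 m/d (same in every zone)
Zone A: v = q/n = 0.02368/0.28 = 0.08459 m/d → t_A = 648/0.08459 = 7661 d
Zone B: v = q/n = 0.02368/0.30 = 0.07895 m/d → t_B = 524/0.07895 = 6637 d
Zone C: v = q/n = 0.02368/0.33 = 0.07177 m/d → t_C = 332/0.07177 = 4626 d
Total t = 7661 + 6637 + 4626 = 18920 d
   = 18920 / 365 = 51.8 yr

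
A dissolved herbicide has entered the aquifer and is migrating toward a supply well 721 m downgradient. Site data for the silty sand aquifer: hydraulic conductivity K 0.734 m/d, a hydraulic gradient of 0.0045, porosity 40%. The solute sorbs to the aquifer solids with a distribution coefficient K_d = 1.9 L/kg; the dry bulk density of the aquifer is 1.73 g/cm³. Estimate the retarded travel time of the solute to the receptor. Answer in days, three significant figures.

Specific discharge q = 0.734 × 0.0045 = 0.003303 m/d
Seepage velocity v = q / n = 0.003303 / 0.40 = 0.008257 m/d
Retardation R = 1 + ρ_b·K_d/n = 1 + 1.73×1.9/0.40 = 9.218
Contaminant velocity v_c = v/R = 0.008257/9.218 = 8.959e-4 m/d
t = L/v_c = 721/8.959e-4 = 804800 d

805000 days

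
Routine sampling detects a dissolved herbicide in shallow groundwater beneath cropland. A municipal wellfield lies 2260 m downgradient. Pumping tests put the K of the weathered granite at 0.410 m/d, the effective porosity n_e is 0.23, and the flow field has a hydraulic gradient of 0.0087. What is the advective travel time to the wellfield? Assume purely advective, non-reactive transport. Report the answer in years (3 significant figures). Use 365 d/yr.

q = Ki = 0.410 × 0.0087 = 0.003567 m/d
Average linear velocity = 0.003567 / 0.23 = 0.01551 m/d
t = L / v = 2260 / 0.01551 = 145700 d
   = 145700 / 365 = 399 yr

399 years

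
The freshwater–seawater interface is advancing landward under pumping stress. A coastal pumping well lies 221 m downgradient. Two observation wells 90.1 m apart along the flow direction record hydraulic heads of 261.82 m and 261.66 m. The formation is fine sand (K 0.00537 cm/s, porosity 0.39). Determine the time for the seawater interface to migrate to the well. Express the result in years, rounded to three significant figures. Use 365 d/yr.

28.7 years

Hydraulic gradient i = (261.82 − 261.66) / 90.1 = 0.16 / 90.1 = 0.001776
K = 0.00537 cm/s × 864 = 4.640 m/d
Specific discharge q = 4.640 × 0.001776 = 0.008239 m/d
Seepage velocity v = q / n = 0.008239 / 0.39 = 0.02113 m/d
t = L / v = 221 / 0.02113 = 10460 d
   = 10460 / 365 = 28.7 yr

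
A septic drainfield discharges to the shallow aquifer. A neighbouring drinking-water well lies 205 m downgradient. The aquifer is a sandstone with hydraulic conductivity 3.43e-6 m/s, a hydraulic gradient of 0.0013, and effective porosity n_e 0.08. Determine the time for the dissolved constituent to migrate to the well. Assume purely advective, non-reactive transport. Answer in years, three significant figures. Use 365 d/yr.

K = 3.43e-6 m/s × 86400 s/d = 0.2964 m/d
Darcy flux q = K·i = 0.2964 × 0.0013 = 3.853e-4 m/d
v = Ki/n = 0.2964·0.0013/0.08 = 0.004816 m/d
t = L / v = 205 / 0.004816 = 42570 d
   = 42570 / 365 = 117 yr

117 years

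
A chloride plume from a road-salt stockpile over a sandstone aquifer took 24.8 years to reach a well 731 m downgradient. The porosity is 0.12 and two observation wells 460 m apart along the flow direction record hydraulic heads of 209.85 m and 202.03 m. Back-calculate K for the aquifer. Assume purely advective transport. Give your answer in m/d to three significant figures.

Hydraulic gradient i = (209.85 − 202.03) / 460 = 7.82 / 460 = 0.01700
t = 24.8 years = 9052 d
v = L / t = 731 / 9052 = 0.08076 m/d
K = v · n / i = 0.08076 × 0.12 / 0.01700 = 0.570 m/d

0.570 m/d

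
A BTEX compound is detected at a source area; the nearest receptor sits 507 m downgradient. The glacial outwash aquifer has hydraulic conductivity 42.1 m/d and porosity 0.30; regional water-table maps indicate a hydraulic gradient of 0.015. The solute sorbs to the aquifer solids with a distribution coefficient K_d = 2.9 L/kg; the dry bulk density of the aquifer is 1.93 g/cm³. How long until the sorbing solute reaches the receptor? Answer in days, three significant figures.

4730 days

q = Ki = 42.1 × 0.015 = 0.6315 m/d
v_s = q/n_e = 0.6315/0.30 = 2.105 m/d
Retardation R = 1 + ρ_b·K_d/n = 1 + 1.93×2.9/0.30 = 19.66
Contaminant velocity v_c = v/R = 2.105/19.66 = 0.1071 m/d
t = L/v_c = 507/0.1071 = 4734 d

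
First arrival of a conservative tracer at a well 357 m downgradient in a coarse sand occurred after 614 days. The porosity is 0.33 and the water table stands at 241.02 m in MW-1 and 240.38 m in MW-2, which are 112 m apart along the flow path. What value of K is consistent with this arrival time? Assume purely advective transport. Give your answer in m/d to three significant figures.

33.6 m/d

Hydraulic gradient i = (241.02 − 240.38) / 112 = 0.64 / 112 = 0.005714
v = L / t = 357 / 614 = 0.5814 m/d
K = v · n / i = 0.5814 × 0.33 / 0.005714 = 33.6 m/d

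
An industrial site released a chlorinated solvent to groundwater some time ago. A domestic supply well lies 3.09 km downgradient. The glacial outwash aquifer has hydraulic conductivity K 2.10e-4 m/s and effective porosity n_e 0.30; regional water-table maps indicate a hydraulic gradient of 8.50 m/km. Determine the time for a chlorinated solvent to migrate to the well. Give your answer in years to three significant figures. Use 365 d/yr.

16.5 years

K = 2.10e-4 m/s × 86400 s/d = 18.14 m/d
Darcy flux q = K·i = 18.14 × 0.0085 = 0.1542 m/d
v = Ki/n = 18.14·0.0085/0.30 = 0.5141 m/d
L = 3.09 km = 3090 m
t = L / v = 3090 / 0.5141 = 6011 d
   = 6011 / 365 = 16.5 yr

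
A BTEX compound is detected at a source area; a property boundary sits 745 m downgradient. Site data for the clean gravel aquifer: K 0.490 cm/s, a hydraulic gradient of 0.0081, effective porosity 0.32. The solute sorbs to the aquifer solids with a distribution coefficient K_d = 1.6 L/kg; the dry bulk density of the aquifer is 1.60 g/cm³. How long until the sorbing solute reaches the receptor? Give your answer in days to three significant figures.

626 days

K = 0.490 cm/s × 864 = 423.4 m/d
Darcy flux q = K·i = 423.4 × 0.0081 = 3.429 m/d
Seepage velocity v = q / n = 3.429 / 0.32 = 10.72 m/d
Retardation R = 1 + ρ_b·K_d/n = 1 + 1.60×1.6/0.32 = 9.000
Contaminant velocity v_c = v/R = 10.72/9.000 = 1.191 m/d
t = L/v_c = 745/1.191 = 625.7 d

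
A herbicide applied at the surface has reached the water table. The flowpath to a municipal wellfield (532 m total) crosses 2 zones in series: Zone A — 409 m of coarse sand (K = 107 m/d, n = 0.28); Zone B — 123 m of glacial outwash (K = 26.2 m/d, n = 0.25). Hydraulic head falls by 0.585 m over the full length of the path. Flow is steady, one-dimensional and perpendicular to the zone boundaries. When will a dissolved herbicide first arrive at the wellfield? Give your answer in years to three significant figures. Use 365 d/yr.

Continuity: the same q passes through each zone, so ΔH = q·Σ(L_j/K_j) — the zones act as resistances in series.
Σ(L/K) = 409/107 + 123/26.2 = 3.822 + 4.695 = 8.517 d
q = ΔH / Σ(L/K) = 0.585 / 8.517 = 0.06869 m/d (same in every zone)
Zone A: v = q/n = 0.06869/0.28 = 0.2453 m/d → t_A = 409/0.2453 = 1667 d
Zone B: v = q/n = 0.06869/0.25 = 0.2747 m/d → t_B = 123/0.2747 = 447.7 d
Total t = 1667 + 447.7 = 2115 d
   = 2115 / 365 = 5.79 yr

5.79 years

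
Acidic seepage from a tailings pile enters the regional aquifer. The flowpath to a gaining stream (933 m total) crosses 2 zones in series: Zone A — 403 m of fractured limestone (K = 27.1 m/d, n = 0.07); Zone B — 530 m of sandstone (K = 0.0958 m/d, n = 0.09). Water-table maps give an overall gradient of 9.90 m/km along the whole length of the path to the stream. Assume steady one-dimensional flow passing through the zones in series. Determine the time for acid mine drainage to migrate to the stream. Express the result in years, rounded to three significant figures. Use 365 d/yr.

125 years

For zones in series the flux q is common to all zones; the equivalent conductivity is the harmonic (thickness-weighted) mean, K_eq = L_total / Σ(L_j/K_j).
Σ(L/K) = 403/27.1 + 530/0.0958 = 14.87 + 5532 = 5547 d
K_eq = L_total / Σ(L/K) = 933 / 5547 = 0.1682 m/d
q = K_eq · i = 0.1682 × 0.0099 = 0.001665 m/d (same in every zone)
Zone A: v = q/n = 0.001665/0.07 = 0.02379 m/d → t_A = 403/0.02379 = 16940 d
Zone B: v = q/n = 0.001665/0.09 = 0.01850 m/d → t_B = 530/0.01850 = 28650 d
Total t = 16940 + 28650 = 45590 d
   = 45590 / 365 = 125 yr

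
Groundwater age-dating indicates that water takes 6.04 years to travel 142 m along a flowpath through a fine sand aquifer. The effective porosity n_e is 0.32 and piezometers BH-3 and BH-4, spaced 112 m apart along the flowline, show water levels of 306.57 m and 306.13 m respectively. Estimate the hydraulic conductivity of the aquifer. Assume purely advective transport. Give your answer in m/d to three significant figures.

5.25 m/d

Hydraulic gradient i = (306.57 − 306.13) / 112 = 0.44 / 112 = 0.003929
t = 6.04 years = 2205 d
v = L / t = 142 / 2205 = 0.06441 m/d
K = v · n / i = 0.06441 × 0.32 / 0.003929 = 5.25 m/d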